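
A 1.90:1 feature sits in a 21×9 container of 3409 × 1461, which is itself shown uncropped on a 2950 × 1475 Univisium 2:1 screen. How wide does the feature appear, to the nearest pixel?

Inside the 3409×1461 canvas the feature is height-limited at 2775.90 × 1461.00.
The 21×9 canvas is width-limited in 2950×1475, giving 2950.00 × 1264.29; scale factor 0.8654.
So the feature's width is 2775.90 × 0.8654 ≈ 2402.14.

2402 px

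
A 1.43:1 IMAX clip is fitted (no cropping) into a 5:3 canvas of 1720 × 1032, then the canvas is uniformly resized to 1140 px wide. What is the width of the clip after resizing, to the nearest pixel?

In the 1720×1032 frame the clip fills the height: width = 1032 × 1.430 ≈ 1475.76 px.
Scaling 1720 → 1140 is ×0.6628, so the width becomes 1475.76 × 0.6628 ≈ 978.12 px.

978 px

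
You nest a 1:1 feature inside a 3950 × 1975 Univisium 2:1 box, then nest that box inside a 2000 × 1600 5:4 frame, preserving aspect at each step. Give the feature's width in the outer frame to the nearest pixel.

1000 px

Inside the 3950×1975 canvas the feature is height-limited at 1975.00 × 1975.00.
Second fit — the Univisium 2:1 canvas into 2000×1600 spans the width: 2000.00 × 1000.00 (×0.5063 from 3950×1975).
So the feature's width is 1975.00 × 0.5063 ≈ 1000.00.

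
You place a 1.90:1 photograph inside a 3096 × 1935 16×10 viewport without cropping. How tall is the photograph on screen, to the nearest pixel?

Since 1.900 > 1.600, the photograph is width-limited.
The photograph is 3096 / 1.900 ≈ 1629.47 px tall.

1629 px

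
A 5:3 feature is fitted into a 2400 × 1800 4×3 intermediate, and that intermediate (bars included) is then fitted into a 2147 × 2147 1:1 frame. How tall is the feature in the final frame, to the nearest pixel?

Inside the 2400×1800 canvas the feature is width-limited at 2400.00 × 1440.00.
4×3 in 2147×2147: fills the width, so the intermediate becomes 2147.00 × 1610.25 — a scale of ×0.8946.
Applying the same ×0.8946: 1440.00 → 1288.20.

1288 px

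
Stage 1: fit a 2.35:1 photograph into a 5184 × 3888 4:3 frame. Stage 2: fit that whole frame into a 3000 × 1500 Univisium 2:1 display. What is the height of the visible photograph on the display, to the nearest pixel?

851 px

First fit — 2.35:1 into 5184×3888 spans the width: 5184.00 × 2205.96.
Second fit — the 4:3 canvas into 3000×1500 spans the height: 2000.00 × 1500.00 (×0.3858 from 5184×3888).
So the photograph's height is 2205.96 × 0.3858 ≈ 851.06.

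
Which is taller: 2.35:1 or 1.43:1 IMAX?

2.35 and 1.43; 2.35 > 1.43. The smaller width-to-height ratio is the taller frame.

1.43:1 IMAX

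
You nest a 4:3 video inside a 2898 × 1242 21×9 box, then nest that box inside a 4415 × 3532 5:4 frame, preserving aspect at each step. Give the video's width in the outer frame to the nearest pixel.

4:3 in 2898×1242: fills the height, so the video is 1656.00 × 1242.00.
The 21×9 canvas is width-limited in 4415×3532, giving 4415.00 × 1892.14; scale factor 1.5235.
So the video's width is 1656.00 × 1.5235 ≈ 2522.86.

2523 px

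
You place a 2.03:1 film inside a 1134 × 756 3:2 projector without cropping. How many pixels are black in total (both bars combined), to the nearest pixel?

223828 pixels

2.03:1 (2.030) > 3:2 (1.500), so the film fills the width.
The film is 1134 / 2.030 ≈ 558.6207 px tall.
Leftover height: 756 − 558.6207 = 197.3793 px.
Across the 1134-px span: 197.3793 × 1134 ≈ 223828 px.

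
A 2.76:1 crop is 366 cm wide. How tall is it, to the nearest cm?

133 cm

366 / 2.760 = 132.61.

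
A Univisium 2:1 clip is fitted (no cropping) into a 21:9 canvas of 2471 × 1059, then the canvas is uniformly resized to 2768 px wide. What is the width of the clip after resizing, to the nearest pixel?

2373 px

At 2471×1059 the clip is height-limited, so width = 1059 × 2/1 ≈ 2118.00 px.
Resizing to 2768 px wide multiplies everything by 1.1202: 2118.00 → 2372.57 px.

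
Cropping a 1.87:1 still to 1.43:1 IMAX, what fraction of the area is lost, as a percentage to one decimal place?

1.43:1 IMAX is narrower than 1.87:1, so the crop keeps the full height and trims the width.
Fraction kept = (1.430)/(1.870) ≈ 76.47%, so 23.53% is lost.

23.5%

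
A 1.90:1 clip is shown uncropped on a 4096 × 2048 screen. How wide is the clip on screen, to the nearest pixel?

3891 px

Since 1.900 < 2.000, the clip is height-limited.
Content width = 2048 × 1.900 ≈ 3891.20 px.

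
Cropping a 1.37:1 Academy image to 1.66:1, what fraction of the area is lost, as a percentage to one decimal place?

17.5%

Going from 1.37:1 Academy to 1.66:1 means cutting height while keeping width.
(1.370)/(1.660) ≈ 0.825 of the area survives, leaving 17.47% discarded.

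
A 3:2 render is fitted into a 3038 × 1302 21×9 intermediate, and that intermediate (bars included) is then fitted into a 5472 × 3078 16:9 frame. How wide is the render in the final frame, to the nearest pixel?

Inside the 3038×1302 canvas the render is height-limited at 1953.00 × 1302.00.
21×9 in 5472×3078: fills the width, so the intermediate becomes 5472.00 × 2345.14 — a scale of ×1.8012.
The render scales with it: width 1953.00 × 1.8012 ≈ 3517.71.

3518 px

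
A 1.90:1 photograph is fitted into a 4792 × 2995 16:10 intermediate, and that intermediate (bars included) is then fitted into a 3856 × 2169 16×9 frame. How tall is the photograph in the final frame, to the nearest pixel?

Inside the 4792×2995 canvas the photograph is width-limited at 4792.00 × 2522.11.
The 16:10 canvas is height-limited in 3856×2169, giving 3470.40 × 2169.00; scale factor 0.7242.
So the photograph's height is 2522.11 × 0.7242 ≈ 1826.53.

1827 px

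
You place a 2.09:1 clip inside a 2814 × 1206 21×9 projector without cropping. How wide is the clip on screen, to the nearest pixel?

2.09:1 is narrower than 21×9, so it spans the full height.
The clip is 1206 × 2.090 ≈ 2520.54 px wide.

2521 px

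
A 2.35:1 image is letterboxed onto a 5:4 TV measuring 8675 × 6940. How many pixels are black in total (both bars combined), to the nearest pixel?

Since 2.350 > 1.250, the image is width-limited.
Content height = 8675 / 2.350 ≈ 3691.4894 px.
6940 − 3691.4894 = 3248.5106 px of bars.
Bar area = 3248.5106 × 8675 ≈ 28180830 px.

28180830 pixels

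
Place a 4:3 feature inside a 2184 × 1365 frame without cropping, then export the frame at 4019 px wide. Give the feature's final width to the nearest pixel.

At 2184×1365 the feature is height-limited, so width = 1365 × 4/3 ≈ 1820.00 px.
Scaling 2184 → 4019 is ×1.8402, so the width becomes 1820.00 × 1.8402 ≈ 3349.17 px.

3349 px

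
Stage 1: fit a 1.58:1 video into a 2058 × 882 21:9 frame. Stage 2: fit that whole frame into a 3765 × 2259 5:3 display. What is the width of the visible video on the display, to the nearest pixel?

2549 px

1.58:1 in 2058×882: fills the height, so the video is 1393.56 × 882.00.
21:9 in 3765×2259: fills the width, so the intermediate becomes 3765.00 × 1613.57 — a scale of ×1.8294.
So the video's width is 1393.56 × 1.8294 ≈ 2549.44.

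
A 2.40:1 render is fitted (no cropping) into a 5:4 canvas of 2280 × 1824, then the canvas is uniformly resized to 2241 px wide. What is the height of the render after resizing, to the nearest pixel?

In the 2280×1824 frame the render fills the width: height = 2280 / 2.400 ≈ 950.00 px.
Resizing to 2241 px wide multiplies everything by 0.9829: 950.00 → 933.75 px.

934 px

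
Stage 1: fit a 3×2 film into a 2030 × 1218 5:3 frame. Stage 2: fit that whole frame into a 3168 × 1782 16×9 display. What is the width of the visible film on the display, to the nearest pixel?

3×2 in 2030×1218: fills the height, so the film is 1827.00 × 1218.00.
The 5:3 canvas is height-limited in 3168×1782, giving 2970.00 × 1782.00; scale factor 1.4631.
The film scales with it: width 1827.00 × 1.4631 ≈ 2673.00.

2673 px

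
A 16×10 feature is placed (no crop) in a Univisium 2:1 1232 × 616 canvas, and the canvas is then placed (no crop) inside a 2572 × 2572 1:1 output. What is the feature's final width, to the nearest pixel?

2058 px

Inside the 1232×616 canvas the feature is height-limited at 985.60 × 616.00.
The Univisium 2:1 canvas is width-limited in 2572×2572, giving 2572.00 × 1286.00; scale factor 2.0877.
So the feature's width is 985.60 × 2.0877 ≈ 2057.60.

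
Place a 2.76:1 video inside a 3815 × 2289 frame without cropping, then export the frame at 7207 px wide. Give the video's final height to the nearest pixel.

2611 px

At 3815×2289 the video is width-limited, so height = 3815 / 2.760 ≈ 1382.25 px.
Resizing to 7207 px wide multiplies everything by 1.8891: 1382.25 → 2611.23 px.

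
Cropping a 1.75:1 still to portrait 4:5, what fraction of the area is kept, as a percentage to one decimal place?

45.7%

The height stays; only width is cut (since portrait 4:5 is narrower than 1.75:1).
Area ratio = (0.800)/(1.750) = 45.71% retained.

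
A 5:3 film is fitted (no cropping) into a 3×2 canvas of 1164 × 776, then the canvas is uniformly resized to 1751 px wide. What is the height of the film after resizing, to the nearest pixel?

Fitted into 1164×776, the film spans the width; its height is 1164 × 3/5 ≈ 698.40 px.
Resizing to 1751 px wide multiplies everything by 1.5043: 698.40 → 1050.60 px.

1051 px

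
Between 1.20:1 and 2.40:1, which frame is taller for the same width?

1.20:1

1.2 and 2.4; 2.4 > 1.2. The smaller width-to-height ratio is the taller frame.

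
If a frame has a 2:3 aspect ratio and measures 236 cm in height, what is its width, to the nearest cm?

157 cm

236 / 3 × 2 = 157.33.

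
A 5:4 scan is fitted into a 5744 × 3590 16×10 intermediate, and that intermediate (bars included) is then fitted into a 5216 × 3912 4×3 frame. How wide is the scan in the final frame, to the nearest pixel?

Inside the 5744×3590 canvas the scan is height-limited at 4487.50 × 3590.00.
16×10 in 5216×3912: fills the width, so the intermediate becomes 5216.00 × 3260.00 — a scale of ×0.9081.
The scan scales with it: width 4487.50 × 0.9081 ≈ 4075.00.

4075 px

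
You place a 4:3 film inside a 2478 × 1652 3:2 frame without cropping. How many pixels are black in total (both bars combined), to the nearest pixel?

454851 pixels

4:3 (1.333) < 3:2 (1.500), so the film fills the height.
The film is 1652 × 4/3 ≈ 2202.6667 px wide.
Black = 2478 − 2202.6667 = 275.3333 px.
Across the 1652-px span: 275.3333 × 1652 ≈ 454851 px.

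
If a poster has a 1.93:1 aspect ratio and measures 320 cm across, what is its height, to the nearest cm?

At 1.93:1, 320 / 1.930 ≈ 165.80.

166 cm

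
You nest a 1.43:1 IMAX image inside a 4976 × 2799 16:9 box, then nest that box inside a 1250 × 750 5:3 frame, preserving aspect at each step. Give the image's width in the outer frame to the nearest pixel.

Inside the 4976×2799 canvas the image is height-limited at 4002.57 × 2799.00.
The 16:9 canvas is width-limited in 1250×750, giving 1250.00 × 703.12; scale factor 0.2512.
Applying the same ×0.2512: 4002.57 → 1005.47.

1005 px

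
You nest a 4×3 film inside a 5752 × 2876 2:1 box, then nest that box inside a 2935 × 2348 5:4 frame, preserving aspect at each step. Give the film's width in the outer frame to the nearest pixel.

1957 px

4×3 in 5752×2876: fills the height, so the film is 3834.67 × 2876.00.
Second fit — the 2:1 canvas into 2935×2348 spans the width: 2935.00 × 1467.50 (×0.5103 from 5752×2876).
So the film's width is 3834.67 × 0.5103 ≈ 1956.67.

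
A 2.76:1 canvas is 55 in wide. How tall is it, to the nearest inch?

At 2.76:1, 55 / 2.760 ≈ 19.93.

20 in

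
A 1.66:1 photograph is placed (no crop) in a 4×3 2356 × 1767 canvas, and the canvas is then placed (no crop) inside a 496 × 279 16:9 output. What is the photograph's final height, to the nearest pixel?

224 px

1.66:1 in 2356×1767: fills the width, so the photograph is 2356.00 × 1419.28.
The 4×3 canvas is height-limited in 496×279, giving 372.00 × 279.00; scale factor 0.1579.
Applying the same ×0.1579: 1419.28 → 224.10.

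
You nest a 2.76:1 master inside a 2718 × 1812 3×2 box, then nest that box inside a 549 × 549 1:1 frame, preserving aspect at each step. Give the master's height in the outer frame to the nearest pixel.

Inside the 2718×1812 canvas the master is width-limited at 2718.00 × 984.78.
Second fit — the 3×2 canvas into 549×549 spans the width: 549.00 × 366.00 (×0.2020 from 2718×1812).
The master scales with it: height 984.78 × 0.2020 ≈ 198.91.

199 px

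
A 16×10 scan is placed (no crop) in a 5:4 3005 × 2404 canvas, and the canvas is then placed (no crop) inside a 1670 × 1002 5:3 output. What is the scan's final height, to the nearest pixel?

16×10 in 3005×2404: fills the width, so the scan is 3005.00 × 1878.12.
5:4 in 1670×1002: fills the height, so the intermediate becomes 1252.50 × 1002.00 — a scale of ×0.4168.
So the scan's height is 1878.12 × 0.4168 ≈ 782.81.

783 px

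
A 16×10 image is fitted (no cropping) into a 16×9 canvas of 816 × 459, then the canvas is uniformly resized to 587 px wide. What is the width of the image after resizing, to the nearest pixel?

528 px

At 816×459 the image is height-limited, so width = 459 × 16/10 ≈ 734.40 px.
Scaling 816 → 587 is ×0.7194, so the width becomes 734.40 × 0.7194 ≈ 528.30 px.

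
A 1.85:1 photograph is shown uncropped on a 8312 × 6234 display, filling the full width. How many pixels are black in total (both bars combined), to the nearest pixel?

That makes the image 4492.9730 px tall (8312 / 1.850).
6234 − 4492.9730 = 1741.0270 px of bars.
That's 1741.0270 × 8312 ≈ 14471417 black pixels.

14471417 pixels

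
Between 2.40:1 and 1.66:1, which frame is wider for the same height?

2.4 and 1.66; 2.4 > 1.66.

2.40:1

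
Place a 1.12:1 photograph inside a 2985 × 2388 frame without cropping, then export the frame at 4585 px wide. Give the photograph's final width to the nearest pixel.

4108 px

Fitted into 2985×2388, the photograph spans the height; its width is 2388 × 1.120 ≈ 2674.56 px.
The frame scales by 4585/2985 = 1.5360; 2674.56 × 1.5360 ≈ 4108.16 px.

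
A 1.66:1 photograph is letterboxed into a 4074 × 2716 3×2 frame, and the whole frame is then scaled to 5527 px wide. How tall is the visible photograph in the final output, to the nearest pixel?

In the 4074×2716 frame the photograph fills the width: height = 4074 / 1.660 ≈ 2454.22 px.
The frame scales by 5527/4074 = 1.3567; 2454.22 × 1.3567 ≈ 3329.52 px.

3330 px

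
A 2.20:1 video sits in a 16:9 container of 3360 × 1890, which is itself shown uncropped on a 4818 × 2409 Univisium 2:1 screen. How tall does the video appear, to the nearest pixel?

1947 px

Inside the 3360×1890 canvas the video is width-limited at 3360.00 × 1527.27.
16:9 in 4818×2409: fills the height, so the intermediate becomes 4282.67 × 2409.00 — a scale of ×1.2746.
The video scales with it: height 1527.27 × 1.2746 ≈ 1946.67.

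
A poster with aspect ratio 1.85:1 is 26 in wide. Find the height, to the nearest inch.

14 in

26 / 1.850 = 14.05.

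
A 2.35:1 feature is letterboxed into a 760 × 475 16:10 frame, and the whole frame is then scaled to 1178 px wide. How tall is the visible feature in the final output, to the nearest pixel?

Fitted into 760×475, the feature spans the width; its height is 760 / 2.350 ≈ 323.40 px.
Resizing to 1178 px wide multiplies everything by 1.5500: 323.40 → 501.28 px.

501 px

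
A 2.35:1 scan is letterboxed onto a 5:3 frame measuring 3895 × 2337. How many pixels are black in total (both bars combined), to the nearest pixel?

2646860 pixels

2.35:1 (2.350) > 5:3 (1.667), so the scan fills the width.
The scan is 3895 / 2.350 ≈ 1657.4468 px tall.
Black = 2337 − 1657.4468 = 679.5532 px.
Across the 3895-px span: 679.5532 × 3895 ≈ 2646860 px.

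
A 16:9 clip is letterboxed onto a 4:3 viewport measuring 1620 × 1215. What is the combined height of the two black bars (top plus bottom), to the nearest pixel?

304 px

Since 1.778 > 1.333, the clip is width-limited.
That makes the image 911.25 px tall (1620 × 9/16).
Black = 1215 − 911.25 = 303.75 px.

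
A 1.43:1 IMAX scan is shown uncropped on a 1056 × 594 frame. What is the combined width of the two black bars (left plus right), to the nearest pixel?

1.43:1 IMAX (1.430) < 16×9 (1.778), so the scan fills the height.
That makes the image 849.42 px wide (594 × 1.430).
1056 − 849.42 = 206.58 px of bars.

207 px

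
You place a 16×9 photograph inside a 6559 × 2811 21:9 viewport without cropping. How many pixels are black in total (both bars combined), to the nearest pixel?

4389845 pixels

16×9 (1.778) < 21:9 (2.333), so the photograph fills the height.
The photograph is 2811 × 16/9 ≈ 4997.3333 px wide.
Leftover width: 6559 − 4997.3333 = 1561.6667 px.
That's 1561.6667 × 2811 ≈ 4389845 black pixels.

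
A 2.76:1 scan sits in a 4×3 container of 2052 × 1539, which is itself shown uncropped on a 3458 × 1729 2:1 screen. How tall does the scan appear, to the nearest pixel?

835 px

2.76:1 in 2052×1539: fills the width, so the scan is 2052.00 × 743.48.
The 4×3 canvas is height-limited in 3458×1729, giving 2305.33 × 1729.00; scale factor 1.1235.
So the scan's height is 743.48 × 1.1235 ≈ 835.27.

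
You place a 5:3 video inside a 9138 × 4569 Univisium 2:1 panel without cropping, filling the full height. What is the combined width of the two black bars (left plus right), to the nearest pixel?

Content width = 4569 × 5/3 ≈ 7615.00 px.
Leftover width: 9138 − 7615.00 = 1523.00 px.

1523 px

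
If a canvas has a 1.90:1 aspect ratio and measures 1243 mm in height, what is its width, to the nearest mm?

At 1.90:1, 1243 × 1.900 ≈ 2361.70.

2362 mm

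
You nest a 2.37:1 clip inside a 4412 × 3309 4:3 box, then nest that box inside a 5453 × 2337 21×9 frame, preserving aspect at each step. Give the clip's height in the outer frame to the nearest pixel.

First fit — 2.37:1 into 4412×3309 spans the width: 4412.00 × 1861.60.
4:3 in 5453×2337: fills the height, so the intermediate becomes 3116.00 × 2337.00 — a scale of ×0.7063.
So the clip's height is 1861.60 × 0.7063 ≈ 1314.77.

1315 px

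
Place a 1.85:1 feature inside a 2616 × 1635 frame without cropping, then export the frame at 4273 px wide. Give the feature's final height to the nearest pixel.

2310 px

In the 2616×1635 frame the feature fills the width: height = 2616 / 1.850 ≈ 1414.05 px.
Resizing to 4273 px wide multiplies everything by 1.6334: 1414.05 → 2309.73 px.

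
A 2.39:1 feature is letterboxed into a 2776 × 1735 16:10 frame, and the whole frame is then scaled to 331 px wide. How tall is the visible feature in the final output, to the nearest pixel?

138 px

At 2776×1735 the feature is width-limited, so height = 2776 / 2.390 ≈ 1161.51 px.
Resizing to 331 px wide multiplies everything by 0.1192: 1161.51 → 138.49 px.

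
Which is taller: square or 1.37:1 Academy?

square

square = 1 and 1.37; 1.37 > 1. The smaller width-to-height ratio is the taller frame.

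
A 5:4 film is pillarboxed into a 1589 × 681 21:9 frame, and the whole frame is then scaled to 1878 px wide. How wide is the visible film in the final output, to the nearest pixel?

Fitted into 1589×681, the film spans the height; its width is 681 × 5/4 ≈ 851.25 px.
Resizing to 1878 px wide multiplies everything by 1.1819: 851.25 → 1006.07 px.

1006 px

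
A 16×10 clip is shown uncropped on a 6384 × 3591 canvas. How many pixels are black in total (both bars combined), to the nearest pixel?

2292494 pixels

16×10 (1.600) < 16×9 (1.778), so the clip fills the height.
Content width = 3591 × 16/10 ≈ 5745.6000 px.
Black = 6384 − 5745.6000 = 638.4000 px.
Across the 3591-px span: 638.4000 × 3591 ≈ 2292494 px.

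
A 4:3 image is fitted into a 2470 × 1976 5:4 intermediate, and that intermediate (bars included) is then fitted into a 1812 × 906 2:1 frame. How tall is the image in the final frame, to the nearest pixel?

4:3 in 2470×1976: fills the width, so the image is 2470.00 × 1852.50.
5:4 in 1812×906: fills the height, so the intermediate becomes 1132.50 × 906.00 — a scale of ×0.4585.
Applying the same ×0.4585: 1852.50 → 849.38.

849 px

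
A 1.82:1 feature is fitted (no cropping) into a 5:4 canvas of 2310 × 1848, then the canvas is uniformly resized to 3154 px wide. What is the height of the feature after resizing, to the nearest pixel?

1733 px

In the 2310×1848 frame the feature fills the width: height = 2310 / 1.820 ≈ 1269.23 px.
The frame scales by 3154/2310 = 1.3654; 1269.23 × 1.3654 ≈ 1732.97 px.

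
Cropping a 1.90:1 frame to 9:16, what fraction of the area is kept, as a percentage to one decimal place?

9:16 is narrower than 1.90:1, so the crop keeps the full height and trims the width.
Fraction kept = (0.562)/(1.900) ≈ 29.61%.

29.6%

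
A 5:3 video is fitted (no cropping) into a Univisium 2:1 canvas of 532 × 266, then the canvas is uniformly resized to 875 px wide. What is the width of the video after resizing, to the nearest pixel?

729 px

Fitted into 532×266, the video spans the height; its width is 266 × 5/3 ≈ 443.33 px.
Resizing to 875 px wide multiplies everything by 1.6447: 443.33 → 729.17 px.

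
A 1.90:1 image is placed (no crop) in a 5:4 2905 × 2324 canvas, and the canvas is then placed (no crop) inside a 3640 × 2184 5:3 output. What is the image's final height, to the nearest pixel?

1437 px

First fit — 1.90:1 into 2905×2324 spans the width: 2905.00 × 1528.95.
The 5:4 canvas is height-limited in 3640×2184, giving 2730.00 × 2184.00; scale factor 0.9398.
Applying the same ×0.9398: 1528.95 → 1436.84.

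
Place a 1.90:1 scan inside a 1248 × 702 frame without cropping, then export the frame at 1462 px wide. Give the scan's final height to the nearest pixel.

Fitted into 1248×702, the scan spans the width; its height is 1248 / 1.900 ≈ 656.84 px.
The frame scales by 1462/1248 = 1.1715; 656.84 × 1.1715 ≈ 769.47 px.

769 px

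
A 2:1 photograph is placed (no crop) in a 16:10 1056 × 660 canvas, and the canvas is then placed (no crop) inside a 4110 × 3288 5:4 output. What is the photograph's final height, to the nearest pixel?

Inside the 1056×660 canvas the photograph is width-limited at 1056.00 × 528.00.
Second fit — the 16:10 canvas into 4110×3288 spans the width: 4110.00 × 2568.75 (×3.8920 from 1056×660).
The photograph scales with it: height 528.00 × 3.8920 ≈ 2055.00.

2055 px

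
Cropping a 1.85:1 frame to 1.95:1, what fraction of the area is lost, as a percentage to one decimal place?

5.1%

Going from 1.85:1 to 1.95:1 means cutting height while keeping width.
Area ratio = (1.850)/(1.950) = 94.87%; the remaining 5.13% is cropped out.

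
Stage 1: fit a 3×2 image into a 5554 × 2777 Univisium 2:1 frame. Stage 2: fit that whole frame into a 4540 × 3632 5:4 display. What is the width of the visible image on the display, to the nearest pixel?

3405 px

First fit — 3×2 into 5554×2777 spans the height: 4165.50 × 2777.00.
Second fit — the Univisium 2:1 canvas into 4540×3632 spans the width: 4540.00 × 2270.00 (×0.8174 from 5554×2777).
Applying the same ×0.8174: 4165.50 → 3405.00.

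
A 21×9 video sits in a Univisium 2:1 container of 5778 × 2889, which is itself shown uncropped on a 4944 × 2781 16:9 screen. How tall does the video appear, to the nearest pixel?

21×9 in 5778×2889: fills the width, so the video is 5778.00 × 2476.29.
Univisium 2:1 in 4944×2781: fills the width, so the intermediate becomes 4944.00 × 2472.00 — a scale of ×0.8557.
The video scales with it: height 2476.29 × 0.8557 ≈ 2118.86.

2119 px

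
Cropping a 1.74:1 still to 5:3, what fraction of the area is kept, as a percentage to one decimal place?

95.8%

Going from 1.74:1 to 5:3 means cutting width while keeping height.
Area ratio = (1.667)/(1.740) = 95.79% retained.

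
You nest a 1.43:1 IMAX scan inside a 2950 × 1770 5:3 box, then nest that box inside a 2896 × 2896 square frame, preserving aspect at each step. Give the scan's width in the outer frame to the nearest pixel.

1.43:1 IMAX in 2950×1770: fills the height, so the scan is 2531.10 × 1770.00.
5:3 in 2896×2896: fills the width, so the intermediate becomes 2896.00 × 1737.60 — a scale of ×0.9817.
The scan scales with it: width 2531.10 × 0.9817 ≈ 2484.77.

2485 px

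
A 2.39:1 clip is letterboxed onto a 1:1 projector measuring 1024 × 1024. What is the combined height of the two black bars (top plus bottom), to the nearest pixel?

Since 2.390 > 1.000, the clip is width-limited.
The clip is 1024 / 2.390 ≈ 428.45 px tall.
Black = 1024 − 428.45 = 595.55 px.

596 px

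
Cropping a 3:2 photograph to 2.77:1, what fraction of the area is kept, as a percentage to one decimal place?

54.2%

The width stays; only height is cut (since 2.77:1 is wider than 3:2).
(1.500)/(2.770) ≈ 0.542 of the area survives.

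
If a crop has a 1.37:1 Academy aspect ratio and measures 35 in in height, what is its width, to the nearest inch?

Width = 35 × 1.370 = 47.95.

48 in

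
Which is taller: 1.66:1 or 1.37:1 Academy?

1.66 and 1.37; 1.66 > 1.37. The smaller width-to-height ratio is the taller frame.

1.37:1 Academy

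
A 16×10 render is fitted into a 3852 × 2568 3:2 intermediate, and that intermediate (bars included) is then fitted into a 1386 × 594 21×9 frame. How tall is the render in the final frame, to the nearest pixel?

557 px

First fit — 16×10 into 3852×2568 spans the width: 3852.00 × 2407.50.
The 3:2 canvas is height-limited in 1386×594, giving 891.00 × 594.00; scale factor 0.2313.
So the render's height is 2407.50 × 0.2313 ≈ 556.88.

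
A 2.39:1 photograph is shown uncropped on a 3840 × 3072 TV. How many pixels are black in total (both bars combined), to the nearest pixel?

5626773 pixels

Since 2.390 > 1.250, the photograph is width-limited.
Content height = 3840 / 2.390 ≈ 1606.6946 px.
3072 − 1606.6946 = 1465.3054 px of bars.
That's 1465.3054 × 3840 ≈ 5626773 black pixels.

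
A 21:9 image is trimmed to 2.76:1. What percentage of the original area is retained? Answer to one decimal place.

84.5%

2.76:1 is wider than 21:9, so the crop keeps the full width and trims the height.
(2.333)/(2.760) ≈ 0.845 of the area survives.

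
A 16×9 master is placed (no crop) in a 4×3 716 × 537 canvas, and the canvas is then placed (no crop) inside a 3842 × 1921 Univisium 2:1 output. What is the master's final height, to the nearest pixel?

1441 px

Inside the 716×537 canvas the master is width-limited at 716.00 × 402.75.
Second fit — the 4×3 canvas into 3842×1921 spans the height: 2561.33 × 1921.00 (×3.5773 from 716×537).
So the master's height is 402.75 × 3.5773 ≈ 1440.75.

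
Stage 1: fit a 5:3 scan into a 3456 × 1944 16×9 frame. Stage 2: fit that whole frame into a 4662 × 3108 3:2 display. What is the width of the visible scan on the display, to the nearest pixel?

Inside the 3456×1944 canvas the scan is height-limited at 3240.00 × 1944.00.
16×9 in 4662×3108: fills the width, so the intermediate becomes 4662.00 × 2622.38 — a scale of ×1.3490.
So the scan's width is 3240.00 × 1.3490 ≈ 4370.62.

4371 px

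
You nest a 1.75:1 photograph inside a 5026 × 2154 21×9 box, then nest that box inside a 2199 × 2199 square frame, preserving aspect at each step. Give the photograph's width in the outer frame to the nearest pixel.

First fit — 1.75:1 into 5026×2154 spans the height: 3769.50 × 2154.00.
The 21×9 canvas is width-limited in 2199×2199, giving 2199.00 × 942.43; scale factor 0.4375.
Applying the same ×0.4375: 3769.50 → 1649.25.

1649 px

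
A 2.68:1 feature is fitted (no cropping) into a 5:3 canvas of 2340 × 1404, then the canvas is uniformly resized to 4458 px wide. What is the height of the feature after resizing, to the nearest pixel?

Fitted into 2340×1404, the feature spans the width; its height is 2340 / 2.680 ≈ 873.13 px.
Scaling 2340 → 4458 is ×1.9051, so the height becomes 873.13 × 1.9051 ≈ 1663.43 px.

1663 px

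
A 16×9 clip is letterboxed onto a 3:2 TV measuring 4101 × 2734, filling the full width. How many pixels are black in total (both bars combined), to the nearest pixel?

1751896 pixels

Content height = 4101 × 9/16 ≈ 2306.8125 px.
2734 − 2306.8125 = 427.1875 px of bars.
That's 427.1875 × 4101 ≈ 1751896 black pixels.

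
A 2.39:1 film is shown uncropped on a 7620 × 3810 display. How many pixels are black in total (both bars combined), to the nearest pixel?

4737472 pixels

Since 2.390 > 2.000, the film is width-limited.
That makes the image 3188.2845 px tall (7620 / 2.390).
Black = 3810 − 3188.2845 = 621.7155 px.
Bar area = 621.7155 × 7620 ≈ 4737472 px.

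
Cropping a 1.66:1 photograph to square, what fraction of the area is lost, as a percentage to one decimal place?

39.8%

Going from 1.66:1 to square means cutting width while keeping height.
(1.000)/(1.660) ≈ 0.602 of the area survives, leaving 39.76% discarded.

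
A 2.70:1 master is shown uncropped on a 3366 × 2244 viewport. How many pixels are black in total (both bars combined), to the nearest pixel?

2.70:1 is wider than 3:2, so it spans the full width.
Content height = 3366 / 2.700 ≈ 1246.6667 px.
2244 − 1246.6667 = 997.3333 px of bars.
Bar area = 997.3333 × 3366 ≈ 3357024 px.

3357024 pixels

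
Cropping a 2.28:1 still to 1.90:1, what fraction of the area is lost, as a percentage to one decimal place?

16.7%

Going from 2.28:1 to 1.90:1 means cutting width while keeping height.
Fraction kept = (1.900)/(2.280) ≈ 83.33%, so 16.67% is lost.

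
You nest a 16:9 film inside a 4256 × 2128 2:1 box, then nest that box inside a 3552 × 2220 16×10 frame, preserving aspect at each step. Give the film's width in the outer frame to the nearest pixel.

3157 px

Inside the 4256×2128 canvas the film is height-limited at 3783.11 × 2128.00.
Second fit — the 2:1 canvas into 3552×2220 spans the width: 3552.00 × 1776.00 (×0.8346 from 4256×2128).
So the film's width is 3783.11 × 0.8346 ≈ 3157.33.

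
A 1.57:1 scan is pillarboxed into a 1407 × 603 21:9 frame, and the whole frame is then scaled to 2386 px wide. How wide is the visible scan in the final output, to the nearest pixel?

1605 px

In the 1407×603 frame the scan fills the height: width = 603 × 1.570 ≈ 946.71 px.
The frame scales by 2386/1407 = 1.6958; 946.71 × 1.6958 ≈ 1605.44 px.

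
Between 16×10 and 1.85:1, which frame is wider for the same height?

1.85:1

16×10 = 1.6 and 1.85; 1.85 > 1.6.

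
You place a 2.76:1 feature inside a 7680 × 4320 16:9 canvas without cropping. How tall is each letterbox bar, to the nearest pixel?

2.76:1 is wider than 16:9, so it spans the full width.
The feature is 7680 / 2.760 ≈ 2782.61 px tall.
Leftover height: 4320 − 2782.61 = 1537.39 px → 768.70 each side.

769 px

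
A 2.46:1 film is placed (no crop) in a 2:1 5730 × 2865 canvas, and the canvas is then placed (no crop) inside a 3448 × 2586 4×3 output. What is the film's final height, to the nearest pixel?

1402 px

Inside the 5730×2865 canvas the film is width-limited at 5730.00 × 2329.27.
2:1 in 3448×2586: fills the width, so the intermediate becomes 3448.00 × 1724.00 — a scale of ×0.6017.
The film scales with it: height 2329.27 × 0.6017 ≈ 1401.63.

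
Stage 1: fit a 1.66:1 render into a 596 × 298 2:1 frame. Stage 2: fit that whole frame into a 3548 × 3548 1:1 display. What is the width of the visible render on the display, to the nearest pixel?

2945 px

Inside the 596×298 canvas the render is height-limited at 494.68 × 298.00.
The 2:1 canvas is width-limited in 3548×3548, giving 3548.00 × 1774.00; scale factor 5.9530.
Applying the same ×5.9530: 494.68 → 2944.84.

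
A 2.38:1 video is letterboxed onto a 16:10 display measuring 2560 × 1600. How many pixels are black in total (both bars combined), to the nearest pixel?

1342387 pixels

2.38:1 (2.380) > 16:10 (1.600), so the video fills the width.
Content height = 2560 / 2.380 ≈ 1075.6303 px.
Black = 1600 − 1075.6303 = 524.3697 px.
Across the 2560-px span: 524.3697 × 2560 ≈ 1342387 px.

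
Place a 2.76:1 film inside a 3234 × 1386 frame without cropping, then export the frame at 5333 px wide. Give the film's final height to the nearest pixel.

At 3234×1386 the film is width-limited, so height = 3234 / 2.760 ≈ 1171.74 px.
The frame scales by 5333/3234 = 1.6490; 1171.74 × 1.6490 ≈ 1932.25 px.

1932 px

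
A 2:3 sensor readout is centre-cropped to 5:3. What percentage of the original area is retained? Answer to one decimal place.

40.0%

5:3 is wider than 2:3, so the crop keeps the full width and trims the height.
Area ratio = (0.667)/(1.667) = 40.00% retained.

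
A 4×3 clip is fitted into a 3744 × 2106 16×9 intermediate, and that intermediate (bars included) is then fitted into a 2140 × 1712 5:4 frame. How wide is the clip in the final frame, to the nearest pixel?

4×3 in 3744×2106: fills the height, so the clip is 2808.00 × 2106.00.
16×9 in 2140×1712: fills the width, so the intermediate becomes 2140.00 × 1203.75 — a scale of ×0.5716.
Applying the same ×0.5716: 2808.00 → 1605.00.

1605 px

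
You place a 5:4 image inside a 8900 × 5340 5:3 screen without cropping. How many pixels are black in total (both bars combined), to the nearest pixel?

11881500 pixels

Since 1.250 < 1.667, the image is height-limited.
That makes the image 6675.0000 px wide (5340 × 5/4).
Black = 8900 − 6675.0000 = 2225.0000 px.
Bar area = 2225.0000 × 5340 ≈ 11881500 px.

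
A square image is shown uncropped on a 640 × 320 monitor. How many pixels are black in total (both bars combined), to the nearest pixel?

102400 pixels

square (1.000) < 2:1 (2.000), so the image fills the height.
That makes the image 320.0000 px wide (320 × 1/1).
Black = 640 − 320.0000 = 320.0000 px.
Across the 320-px span: 320.0000 × 320 ≈ 102400 px.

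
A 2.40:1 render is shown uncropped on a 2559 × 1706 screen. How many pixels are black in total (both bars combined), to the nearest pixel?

1637120 pixels

2.40:1 (2.400) > 3:2 (1.500), so the render fills the width.
Content height = 2559 / 2.400 ≈ 1066.2500 px.
Black = 1706 − 1066.2500 = 639.7500 px.
That's 639.7500 × 2559 ≈ 1637120 black pixels.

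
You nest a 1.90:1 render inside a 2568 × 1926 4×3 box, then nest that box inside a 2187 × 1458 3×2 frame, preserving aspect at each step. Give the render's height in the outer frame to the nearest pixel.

Inside the 2568×1926 canvas the render is width-limited at 2568.00 × 1351.58.
Second fit — the 4×3 canvas into 2187×1458 spans the height: 1944.00 × 1458.00 (×0.7570 from 2568×1926).
Applying the same ×0.7570: 1351.58 → 1023.16.

1023 px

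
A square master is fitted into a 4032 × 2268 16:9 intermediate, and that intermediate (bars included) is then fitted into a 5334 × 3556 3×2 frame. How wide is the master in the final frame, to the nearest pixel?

3000 px

Inside the 4032×2268 canvas the master is height-limited at 2268.00 × 2268.00.
16:9 in 5334×3556: fills the width, so the intermediate becomes 5334.00 × 3000.38 — a scale of ×1.3229.
Applying the same ×1.3229: 2268.00 → 3000.38.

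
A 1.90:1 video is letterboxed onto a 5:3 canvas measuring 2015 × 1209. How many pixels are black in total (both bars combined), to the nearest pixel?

1.90:1 (1.900) > 5:3 (1.667), so the video fills the width.
That makes the image 1060.5263 px tall (2015 / 1.900).
Black = 1209 − 1060.5263 = 148.4737 px.
Bar area = 148.4737 × 2015 ≈ 299174 px.

299174 pixels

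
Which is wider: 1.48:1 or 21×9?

1.48 and 21×9 = 2.333; 2.333 > 1.48.

21×9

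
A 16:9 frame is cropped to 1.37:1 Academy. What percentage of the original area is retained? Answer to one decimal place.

Going from 16:9 to 1.37:1 Academy means cutting width while keeping height.
(1.370)/(1.778) ≈ 0.771 of the area survives.

77.1%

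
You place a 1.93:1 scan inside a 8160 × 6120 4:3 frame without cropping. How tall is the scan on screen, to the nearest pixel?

1.93:1 is wider than 4:3, so it spans the full width.
The scan is 8160 / 1.930 ≈ 4227.98 px tall.

4228 px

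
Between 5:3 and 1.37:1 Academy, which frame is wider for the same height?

5:3 = 1.667 and 1.37; 1.667 > 1.37.

5:3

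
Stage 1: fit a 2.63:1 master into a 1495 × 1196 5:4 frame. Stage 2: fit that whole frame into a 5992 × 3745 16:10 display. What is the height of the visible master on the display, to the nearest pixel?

2.63:1 in 1495×1196: fills the width, so the master is 1495.00 × 568.44.
The 5:4 canvas is height-limited in 5992×3745, giving 4681.25 × 3745.00; scale factor 3.1313.
Applying the same ×3.1313: 568.44 → 1779.94.

1780 px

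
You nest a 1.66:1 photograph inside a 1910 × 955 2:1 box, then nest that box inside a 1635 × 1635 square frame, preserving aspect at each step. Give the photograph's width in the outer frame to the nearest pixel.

First fit — 1.66:1 into 1910×955 spans the height: 1585.30 × 955.00.
2:1 in 1635×1635: fills the width, so the intermediate becomes 1635.00 × 817.50 — a scale of ×0.8560.
Applying the same ×0.8560: 1585.30 → 1357.05.

1357 px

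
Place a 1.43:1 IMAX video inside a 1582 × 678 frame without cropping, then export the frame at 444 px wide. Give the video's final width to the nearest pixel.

272 px

Fitted into 1582×678, the video spans the height; its width is 678 × 1.430 ≈ 969.54 px.
The frame scales by 444/1582 = 0.2807; 969.54 × 0.2807 ≈ 272.11 px.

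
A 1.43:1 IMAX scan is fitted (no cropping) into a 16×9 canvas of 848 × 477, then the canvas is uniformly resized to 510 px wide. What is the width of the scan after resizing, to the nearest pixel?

410 px

Fitted into 848×477, the scan spans the height; its width is 477 × 1.430 ≈ 682.11 px.
Resizing to 510 px wide multiplies everything by 0.6014: 682.11 → 410.23 px.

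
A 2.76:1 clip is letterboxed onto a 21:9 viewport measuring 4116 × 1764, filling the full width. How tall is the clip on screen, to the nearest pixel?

The clip is 4116 / 2.760 ≈ 1491.30 px tall.

1491 px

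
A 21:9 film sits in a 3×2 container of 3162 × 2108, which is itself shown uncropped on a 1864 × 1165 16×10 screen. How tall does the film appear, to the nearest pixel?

749 px

First fit — 21:9 into 3162×2108 spans the width: 3162.00 × 1355.14.
The 3×2 canvas is height-limited in 1864×1165, giving 1747.50 × 1165.00; scale factor 0.5527.
Applying the same ×0.5527: 1355.14 → 748.93.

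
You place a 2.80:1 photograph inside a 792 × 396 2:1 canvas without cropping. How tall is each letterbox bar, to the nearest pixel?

57 px

Since 2.800 > 2.000, the photograph is width-limited.
That makes the image 282.86 px tall (792 / 2.800).
Leftover height: 396 − 282.86 = 113.14 px → 56.57 each side.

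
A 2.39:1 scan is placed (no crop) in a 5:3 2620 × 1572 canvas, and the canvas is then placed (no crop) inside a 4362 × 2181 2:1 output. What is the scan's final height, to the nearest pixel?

1521 px

First fit — 2.39:1 into 2620×1572 spans the width: 2620.00 × 1096.23.
The 5:3 canvas is height-limited in 4362×2181, giving 3635.00 × 2181.00; scale factor 1.3874.
The scan scales with it: height 1096.23 × 1.3874 ≈ 1520.92.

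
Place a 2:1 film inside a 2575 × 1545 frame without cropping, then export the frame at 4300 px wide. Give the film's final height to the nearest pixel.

At 2575×1545 the film is width-limited, so height = 2575 × 1/2 ≈ 1287.50 px.
The frame scales by 4300/2575 = 1.6699; 1287.50 × 1.6699 ≈ 2150.00 px.

2150 px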